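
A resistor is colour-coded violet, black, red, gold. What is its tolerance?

The last band, gold, is the tolerance band.
Gold corresponds to ±5%.

±5%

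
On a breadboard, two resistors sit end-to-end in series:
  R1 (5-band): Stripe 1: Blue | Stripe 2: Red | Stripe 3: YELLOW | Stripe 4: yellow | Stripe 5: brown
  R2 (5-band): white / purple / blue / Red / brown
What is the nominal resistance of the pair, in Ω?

R1: blue, red, yellow → 624; yellow ×10^4 → 6240000 Ω.
R2: white, violet, blue → 976; red ×10^2 → 97600 Ω.
Series: 6240000 + 97600 = 6337600 Ω.

6337600 Ω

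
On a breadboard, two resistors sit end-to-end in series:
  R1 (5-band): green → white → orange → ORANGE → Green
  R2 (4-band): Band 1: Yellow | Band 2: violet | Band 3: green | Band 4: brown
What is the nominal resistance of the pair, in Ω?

R1: green, white, orange → 593; orange ×10^3 → 593000 Ω.
R2: yellow, violet → 47; green ×10^5 → 4700000 Ω.
Series: 593000 + 4700000 = 5293000 Ω.

5293000 Ω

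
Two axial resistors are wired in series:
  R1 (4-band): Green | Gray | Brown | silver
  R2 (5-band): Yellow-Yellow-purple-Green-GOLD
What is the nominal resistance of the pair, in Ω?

R1: green, grey → 58; brown ×10 → 580 Ω.
R2: yellow, yellow, violet → 447; green ×10^5 → 44700000 Ω.
Series: 580 + 44700000 = 44700580 Ω.

44700580 Ω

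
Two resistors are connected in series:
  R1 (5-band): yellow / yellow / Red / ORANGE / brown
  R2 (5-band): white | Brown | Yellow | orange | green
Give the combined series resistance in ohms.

1356000 Ω

R1: yellow, yellow, red → 442; orange ×10^3 → 442000 Ω.
R2: white, brown, yellow → 914; orange ×10^3 → 914000 Ω.
Series: 442000 + 914000 = 1356000 Ω.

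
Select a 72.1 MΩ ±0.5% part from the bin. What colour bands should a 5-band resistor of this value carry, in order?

violet, red, brown, green, green

72100000 Ω = 721 × 10^5.
7 → violet
2 → red
1 → brown
Multiplier 10^5 → green.
±0.5% tolerance → green.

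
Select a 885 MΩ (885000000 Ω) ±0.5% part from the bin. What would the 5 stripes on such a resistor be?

grey, grey, green, blue, green

885000000 Ω = 885 × 10^6.
8 → grey
8 → grey
5 → green
Multiplier 10^6 → blue.
±0.5% tolerance → green.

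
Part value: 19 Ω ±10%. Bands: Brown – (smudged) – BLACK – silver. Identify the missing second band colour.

19 Ω = 19 × 10^0.
The second band gives digit 9 of the significand, and 9 is white.

white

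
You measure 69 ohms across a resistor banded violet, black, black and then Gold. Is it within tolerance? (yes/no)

yes

Violet → 7 (first significant figure)
Black → 0 (second significant figure)
Black → ×1 multiplier
Gold → ±5% tolerance
70 × 1 = 70 Ω
Allowed range: 66.5 Ω to 73.5 Ω.
69 ohms lies inside that range.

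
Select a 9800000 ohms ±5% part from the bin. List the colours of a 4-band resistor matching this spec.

9800000 Ω = 98 × 10^5.
9 → white
8 → grey
Multiplier 10^5 → green.
±5% tolerance → gold.

white, grey, green, gold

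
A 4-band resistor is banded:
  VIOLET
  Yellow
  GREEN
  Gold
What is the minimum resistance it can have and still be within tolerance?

7030000 Ω

Violet → 7 (first significant figure)
Yellow → 4 (second significant figure)
Green → ×10^5 multiplier
Gold → ±5% tolerance
74 × 100000 = 7400000 Ω
Minimum = 7400000 × (1 − 5/100) = 7030000 Ω.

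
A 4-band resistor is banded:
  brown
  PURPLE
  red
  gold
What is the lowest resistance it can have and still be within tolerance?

Brown → 1 (first significant figure)
Violet → 7 (second significant figure)
Red → ×10^2 multiplier
Gold → ±5% tolerance
17 × 100 = 1700 Ω
Lowest = 1700 × (1 − 5/100) = 1615 Ω.

1615 Ω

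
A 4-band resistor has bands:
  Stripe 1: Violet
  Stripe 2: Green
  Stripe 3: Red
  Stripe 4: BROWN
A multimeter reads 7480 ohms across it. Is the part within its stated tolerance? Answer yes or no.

Violet → 7 (first significant figure)
Green → 5 (second significant figure)
Red → ×10^2 multiplier
Brown → ±1% tolerance
75 × 100 = 7500 Ω
Allowed range: 7425 Ω to 7575 Ω.
7480 ohms lies inside that range.

yes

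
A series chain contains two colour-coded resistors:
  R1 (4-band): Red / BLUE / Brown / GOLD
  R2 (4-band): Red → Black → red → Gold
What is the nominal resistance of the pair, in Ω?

2260 Ω

R1: red, blue → 26; brown ×10 → 260 Ω.
R2: red, black → 20; red ×10^2 → 2000 Ω.
Series: 260 + 2000 = 2260 Ω.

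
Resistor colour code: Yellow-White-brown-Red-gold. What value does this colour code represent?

Yellow → 4 (first significant figure)
White → 9 (second significant figure)
Brown → 1 (third significant figure)
Red → ×10^2 multiplier
491 × 100 = 49100 Ω

49100 Ω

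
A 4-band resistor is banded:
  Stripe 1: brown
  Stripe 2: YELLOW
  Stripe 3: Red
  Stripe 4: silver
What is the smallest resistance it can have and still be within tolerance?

1260 Ω

Brown → 1 (first significant figure)
Yellow → 4 (second significant figure)
Red → ×10^2 multiplier
Silver → ±10% tolerance
14 × 100 = 1400 Ω
Smallest = 1400 × (1 − 10/100) = 1260 Ω.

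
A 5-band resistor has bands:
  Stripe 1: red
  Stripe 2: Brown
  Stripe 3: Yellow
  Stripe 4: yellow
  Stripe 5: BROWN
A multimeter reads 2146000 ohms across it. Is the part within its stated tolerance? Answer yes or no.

Red → 2 (first significant figure)
Brown → 1 (second significant figure)
Yellow → 4 (third significant figure)
Yellow → ×10^4 multiplier
Brown → ±1% tolerance
214 × 10000 = 2140000 Ω
Allowed range: 2118600 Ω to 2161400 Ω.
2146000 ohms lies inside that range.

yes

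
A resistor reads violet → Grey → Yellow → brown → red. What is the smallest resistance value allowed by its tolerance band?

7683.2 Ω

Violet → 7 (first significant figure)
Grey → 8 (second significant figure)
Yellow → 4 (third significant figure)
Brown → ×10 multiplier
Red → ±2% tolerance
784 × 10 = 7840 Ω
Smallest = 7840 × (1 − 2/100) = 7683.2 Ω.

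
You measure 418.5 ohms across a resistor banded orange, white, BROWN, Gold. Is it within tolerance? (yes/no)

Orange → 3 (first significant figure)
White → 9 (second significant figure)
Brown → ×10 multiplier
Gold → ±5% tolerance
39 × 10 = 390 Ω
Allowed range: 370.5 Ω to 409.5 Ω.
418.5 ohms lies outside that range.

no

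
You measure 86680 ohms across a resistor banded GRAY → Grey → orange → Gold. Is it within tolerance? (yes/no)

Grey → 8 (first significant figure)
Grey → 8 (second significant figure)
Orange → ×10^3 multiplier
Gold → ±5% tolerance
88 × 1000 = 88000 Ω
Allowed range: 83600 Ω to 92400 Ω.
86680 ohms lies inside that range.

yes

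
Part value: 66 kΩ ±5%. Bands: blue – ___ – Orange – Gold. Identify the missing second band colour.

blue

66000 Ω = 66 × 10^3.
The second band gives digit 6 of the significand, and 6 is blue.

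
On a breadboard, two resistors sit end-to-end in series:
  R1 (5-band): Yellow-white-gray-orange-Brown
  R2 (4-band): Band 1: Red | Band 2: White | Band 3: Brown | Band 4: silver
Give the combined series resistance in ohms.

498290 Ω

R1: yellow, white, grey → 498; orange ×10^3 → 498000 Ω.
R2: red, white → 29; brown ×10 → 290 Ω.
Series: 498000 + 290 = 498290 Ω.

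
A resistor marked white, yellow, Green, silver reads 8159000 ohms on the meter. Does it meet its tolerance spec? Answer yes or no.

White → 9 (first significant figure)
Yellow → 4 (second significant figure)
Green → ×10^5 multiplier
Silver → ±10% tolerance
94 × 100000 = 9400000 Ω
Allowed range: 8460000 Ω to 10340000 Ω.
8159000 ohms lies outside that range.

no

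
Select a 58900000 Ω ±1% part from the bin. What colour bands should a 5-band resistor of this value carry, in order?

58900000 Ω = 589 × 10^5.
5 → green
8 → grey
9 → white
Multiplier 10^5 → green.
±1% tolerance → brown.

green, grey, white, green, brown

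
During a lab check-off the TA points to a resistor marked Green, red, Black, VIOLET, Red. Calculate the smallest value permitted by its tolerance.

Green → 5 (first significant figure)
Red → 2 (second significant figure)
Black → 0 (third significant figure)
Violet → ×10^7 multiplier
Red → ±2% tolerance
520 × 10000000 = 5200000000 Ω
Smallest = 5200000000 × (1 − 2/100) = 5096000000 Ω.

5096000000 Ω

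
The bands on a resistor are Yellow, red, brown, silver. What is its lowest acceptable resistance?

378 Ω

Yellow → 4 (first significant figure)
Red → 2 (second significant figure)
Brown → ×10 multiplier
Silver → ±10% tolerance
42 × 10 = 420 Ω
Lowest = 420 × (1 − 10/100) = 378 Ω.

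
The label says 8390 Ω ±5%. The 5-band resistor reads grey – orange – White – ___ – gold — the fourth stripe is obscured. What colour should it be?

brown

8390 Ω = 839 × 10^1.
The fourth band is the multiplier, 10^1, which is brown.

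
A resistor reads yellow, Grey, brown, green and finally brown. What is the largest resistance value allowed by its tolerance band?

Yellow → 4 (first significant figure)
Grey → 8 (second significant figure)
Brown → 1 (third significant figure)
Green → ×10^5 multiplier
Brown → ±1% tolerance
481 × 100000 = 48100000 Ω
Largest = 48100000 × (1 + 1/100) = 48581000 Ω.

48581000 Ω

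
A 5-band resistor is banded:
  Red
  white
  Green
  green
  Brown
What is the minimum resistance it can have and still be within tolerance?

29205000 Ω

Red → 2 (first significant figure)
White → 9 (second significant figure)
Green → 5 (third significant figure)
Green → ×10^5 multiplier
Brown → ±1% tolerance
295 × 100000 = 29500000 Ω
Minimum = 29500000 × (1 − 1/100) = 29205000 Ω.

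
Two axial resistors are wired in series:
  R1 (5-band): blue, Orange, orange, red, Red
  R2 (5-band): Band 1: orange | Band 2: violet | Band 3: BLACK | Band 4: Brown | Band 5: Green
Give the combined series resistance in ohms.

R1: blue, orange, orange → 633; red ×10^2 → 63300 Ω.
R2: orange, violet, black → 370; brown ×10 → 3700 Ω.
Series: 63300 + 3700 = 67000 Ω.

67000 Ω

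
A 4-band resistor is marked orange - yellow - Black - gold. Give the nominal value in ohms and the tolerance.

34 Ω ±5%

Orange → 3 (first significant figure)
Yellow → 4 (second significant figure)
Black → ×1 multiplier
Gold → ±5% tolerance
34 × 1 = 34 Ω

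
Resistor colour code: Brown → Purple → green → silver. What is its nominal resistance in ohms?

1700000 Ω

Brown → 1 (first significant figure)
Violet → 7 (second significant figure)
Green → ×10^5 multiplier
17 × 100000 = 1700000 Ω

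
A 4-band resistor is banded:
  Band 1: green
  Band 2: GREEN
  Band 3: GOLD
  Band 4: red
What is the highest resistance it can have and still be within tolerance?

Green → 5 (first significant figure)
Green → 5 (second significant figure)
Gold → ×0.1 multiplier
Red → ±2% tolerance
55 × 0.1 = 5.5 Ω
Highest = 5.5 × (1 + 2/100) = 5.61 Ω.

5.61 Ω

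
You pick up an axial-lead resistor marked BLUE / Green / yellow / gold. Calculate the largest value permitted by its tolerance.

Blue → 6 (first significant figure)
Green → 5 (second significant figure)
Yellow → ×10^4 multiplier
Gold → ±5% tolerance
65 × 10000 = 650000 Ω
Largest = 650000 × (1 + 5/100) = 682500 Ω.

682500 Ω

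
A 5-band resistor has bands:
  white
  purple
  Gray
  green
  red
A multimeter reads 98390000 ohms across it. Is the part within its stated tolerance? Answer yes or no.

White → 9 (first significant figure)
Violet → 7 (second significant figure)
Grey → 8 (third significant figure)
Green → ×10^5 multiplier
Red → ±2% tolerance
978 × 100000 = 97800000 Ω
Allowed range: 95844000 Ω to 99756000 Ω.
98390000 ohms lies inside that range.

yes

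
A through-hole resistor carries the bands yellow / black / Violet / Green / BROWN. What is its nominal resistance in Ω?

40700000 Ω

Yellow → 4 (first significant figure)
Black → 0 (second significant figure)
Violet → 7 (third significant figure)
Green → ×10^5 multiplier
407 × 100000 = 40700000 Ω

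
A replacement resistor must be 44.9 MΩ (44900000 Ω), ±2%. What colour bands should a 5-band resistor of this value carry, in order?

44900000 Ω = 449 × 10^5.
4 → yellow
4 → yellow
9 → white
Multiplier 10^5 → green.
±2% tolerance → red.

yellow, yellow, white, green, red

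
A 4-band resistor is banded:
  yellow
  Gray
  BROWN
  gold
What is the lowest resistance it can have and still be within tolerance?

456 Ω

Yellow → 4 (first significant figure)
Grey → 8 (second significant figure)
Brown → ×10 multiplier
Gold → ±5% tolerance
48 × 10 = 480 Ω
Lowest = 480 × (1 − 5/100) = 456 Ω.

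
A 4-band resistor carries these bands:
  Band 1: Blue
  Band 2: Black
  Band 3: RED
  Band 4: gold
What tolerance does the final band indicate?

The last band, gold, is the tolerance band.
Gold corresponds to ±5%.

±5%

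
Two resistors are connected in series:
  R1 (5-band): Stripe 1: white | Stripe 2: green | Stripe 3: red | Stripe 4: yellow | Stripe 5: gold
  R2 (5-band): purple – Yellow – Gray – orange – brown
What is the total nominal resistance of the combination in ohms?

10268000 Ω

R1: white, green, red → 952; yellow ×10^4 → 9520000 Ω.
R2: violet, yellow, grey → 748; orange ×10^3 → 748000 Ω.
Series: 9520000 + 748000 = 10268000 Ω.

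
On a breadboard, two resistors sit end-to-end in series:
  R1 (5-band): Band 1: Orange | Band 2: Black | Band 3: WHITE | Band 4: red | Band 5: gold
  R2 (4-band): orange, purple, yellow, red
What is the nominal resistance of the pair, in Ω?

R1: orange, black, white → 309; red ×10^2 → 30900 Ω.
R2: orange, violet → 37; yellow ×10^4 → 370000 Ω.
Series: 30900 + 370000 = 400900 Ω.

400900 Ω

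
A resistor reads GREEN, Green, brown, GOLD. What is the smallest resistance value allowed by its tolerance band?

Green → 5 (first significant figure)
Green → 5 (second significant figure)
Brown → ×10 multiplier
Gold → ±5% tolerance
55 × 10 = 550 Ω
Smallest = 550 × (1 − 5/100) = 522.5 Ω.

522.5 Ω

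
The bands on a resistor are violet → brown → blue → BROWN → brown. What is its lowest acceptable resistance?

Violet → 7 (first significant figure)
Brown → 1 (second significant figure)
Blue → 6 (third significant figure)
Brown → ×10 multiplier
Brown → ±1% tolerance
716 × 10 = 7160 Ω
Lowest = 7160 × (1 − 1/100) = 7088.4 Ω.

7088.4 Ω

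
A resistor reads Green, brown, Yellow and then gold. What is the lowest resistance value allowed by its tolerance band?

484500 Ω

Green → 5 (first significant figure)
Brown → 1 (second significant figure)
Yellow → ×10^4 multiplier
Gold → ±5% tolerance
51 × 10000 = 510000 Ω
Lowest = 510000 × (1 − 5/100) = 484500 Ω.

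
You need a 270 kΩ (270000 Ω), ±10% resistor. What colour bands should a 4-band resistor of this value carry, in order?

270000 Ω = 27 × 10^4.
2 → red
7 → violet
Multiplier 10^4 → yellow.
±10% tolerance → silver.

red, violet, yellow, silver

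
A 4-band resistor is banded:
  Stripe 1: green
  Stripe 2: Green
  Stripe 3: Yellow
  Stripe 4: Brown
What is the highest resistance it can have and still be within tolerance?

555500 Ω

Green → 5 (first significant figure)
Green → 5 (second significant figure)
Yellow → ×10^4 multiplier
Brown → ±1% tolerance
55 × 10000 = 550000 Ω
Highest = 550000 × (1 + 1/100) = 555500 Ω.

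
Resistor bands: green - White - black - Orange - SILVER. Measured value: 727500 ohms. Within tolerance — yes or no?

no

Green → 5 (first significant figure)
White → 9 (second significant figure)
Black → 0 (third significant figure)
Orange → ×10^3 multiplier
Silver → ±10% tolerance
590 × 1000 = 590000 Ω
Allowed range: 531000 Ω to 649000 Ω.
727500 ohms lies outside that range.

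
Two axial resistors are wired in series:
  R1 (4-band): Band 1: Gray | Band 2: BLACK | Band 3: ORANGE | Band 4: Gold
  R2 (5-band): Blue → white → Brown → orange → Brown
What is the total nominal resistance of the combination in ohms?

R1: grey, black → 80; orange ×10^3 → 80000 Ω.
R2: blue, white, brown → 691; orange ×10^3 → 691000 Ω.
Series: 80000 + 691000 = 771000 Ω.

771000 Ω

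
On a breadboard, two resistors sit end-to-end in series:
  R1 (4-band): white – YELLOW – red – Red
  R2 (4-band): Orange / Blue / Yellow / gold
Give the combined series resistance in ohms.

R1: white, yellow → 94; red ×10^2 → 9400 Ω.
R2: orange, blue → 36; yellow ×10^4 → 360000 Ω.
Series: 9400 + 360000 = 369400 Ω.

369400 Ω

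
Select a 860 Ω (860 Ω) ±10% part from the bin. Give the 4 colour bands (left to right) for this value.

860 Ω = 86 × 10^1.
8 → grey
6 → blue
Multiplier 10^1 → brown.
±10% tolerance → silver.

grey, blue, brown, silver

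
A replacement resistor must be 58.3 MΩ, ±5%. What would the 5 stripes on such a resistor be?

58300000 Ω = 583 × 10^5.
5 → green
8 → grey
3 → orange
Multiplier 10^5 → green.
±5% tolerance → gold.

green, grey, orange, green, gold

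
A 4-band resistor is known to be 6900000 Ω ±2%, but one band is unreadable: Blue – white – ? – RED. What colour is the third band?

green

6900000 Ω = 69 × 10^5.
The third band is the multiplier, 10^5, which is green.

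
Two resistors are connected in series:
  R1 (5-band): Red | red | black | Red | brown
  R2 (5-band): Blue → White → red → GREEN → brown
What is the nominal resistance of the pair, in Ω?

R1: red, red, black → 220; red ×10^2 → 22000 Ω.
R2: blue, white, red → 692; green ×10^5 → 69200000 Ω.
Series: 22000 + 69200000 = 69222000 Ω.

69222000 Ω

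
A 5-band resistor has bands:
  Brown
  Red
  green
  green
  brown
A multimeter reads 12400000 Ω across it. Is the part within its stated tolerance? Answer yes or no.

Brown → 1 (first significant figure)
Red → 2 (second significant figure)
Green → 5 (third significant figure)
Green → ×10^5 multiplier
Brown → ±1% tolerance
125 × 100000 = 12500000 Ω
Allowed range: 12375000 Ω to 12625000 Ω.
12400000 Ω lies inside that range.

yes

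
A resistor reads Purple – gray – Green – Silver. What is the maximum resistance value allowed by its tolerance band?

8580000 Ω

Violet → 7 (first significant figure)
Grey → 8 (second significant figure)
Green → ×10^5 multiplier
Silver → ±10% tolerance
78 × 100000 = 7800000 Ω
Maximum = 7800000 × (1 + 10/100) = 8580000 Ω.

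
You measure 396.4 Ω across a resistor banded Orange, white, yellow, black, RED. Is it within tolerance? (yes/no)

Orange → 3 (first significant figure)
White → 9 (second significant figure)
Yellow → 4 (third significant figure)
Black → ×1 multiplier
Red → ±2% tolerance
394 × 1 = 394 Ω
Allowed range: 386.12 Ω to 401.88 Ω.
396.4 Ω lies inside that range.

yes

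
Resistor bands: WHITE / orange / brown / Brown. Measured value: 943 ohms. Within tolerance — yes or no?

White → 9 (first significant figure)
Orange → 3 (second significant figure)
Brown → ×10 multiplier
Brown → ±1% tolerance
93 × 10 = 930 Ω
Allowed range: 920.7 Ω to 939.3 Ω.
943 ohms lies outside that range.

no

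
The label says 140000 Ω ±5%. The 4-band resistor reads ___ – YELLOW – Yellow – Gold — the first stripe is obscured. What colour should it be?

brown

140000 Ω = 14 × 10^4.
The first band gives digit 1 of the significand, and 1 is brown.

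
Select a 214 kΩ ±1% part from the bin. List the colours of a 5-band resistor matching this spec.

red, brown, yellow, orange, brown

214000 Ω = 214 × 10^3.
2 → red
1 → brown
4 → yellow
Multiplier 10^3 → orange.
±1% tolerance → brown.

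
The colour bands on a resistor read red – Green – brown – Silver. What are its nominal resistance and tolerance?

250 Ω ±10%

Red → 2 (first significant figure)
Green → 5 (second significant figure)
Brown → ×10 multiplier
Silver → ±10% tolerance
25 × 10 = 250 Ω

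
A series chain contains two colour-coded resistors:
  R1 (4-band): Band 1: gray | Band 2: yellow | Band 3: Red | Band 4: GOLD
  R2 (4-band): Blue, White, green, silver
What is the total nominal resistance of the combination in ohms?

6908400 Ω

R1: grey, yellow → 84; red ×10^2 → 8400 Ω.
R2: blue, white → 69; green ×10^5 → 6900000 Ω.
Series: 8400 + 6900000 = 6908400 Ω.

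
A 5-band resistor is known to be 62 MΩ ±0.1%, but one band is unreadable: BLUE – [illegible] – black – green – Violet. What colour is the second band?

62000000 Ω = 620 × 10^5.
The second band gives digit 2 of the significand, and 2 is red.

red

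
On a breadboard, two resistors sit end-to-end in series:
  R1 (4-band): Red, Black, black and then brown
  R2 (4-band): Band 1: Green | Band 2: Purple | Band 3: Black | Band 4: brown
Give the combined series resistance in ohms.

R1: red, black → 20; black ×1 → 20 Ω.
R2: green, violet → 57; black ×1 → 57 Ω.
Series: 20 + 57 = 77 Ω.

77 Ω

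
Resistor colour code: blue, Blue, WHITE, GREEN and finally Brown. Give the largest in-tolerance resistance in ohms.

67569000 Ω

Blue → 6 (first significant figure)
Blue → 6 (second significant figure)
White → 9 (third significant figure)
Green → ×10^5 multiplier
Brown → ±1% tolerance
669 × 100000 = 66900000 Ω
Largest = 66900000 × (1 + 1/100) = 67569000 Ω.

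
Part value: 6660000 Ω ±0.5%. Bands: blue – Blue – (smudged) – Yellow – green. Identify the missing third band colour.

6660000 Ω = 666 × 10^4.
The third band gives digit 6 of the significand, and 6 is blue.

blue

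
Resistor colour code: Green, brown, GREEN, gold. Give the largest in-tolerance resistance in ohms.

5355000 Ω

Green → 5 (first significant figure)
Brown → 1 (second significant figure)
Green → ×10^5 multiplier
Gold → ±5% tolerance
51 × 100000 = 5100000 Ω
Largest = 5100000 × (1 + 5/100) = 5355000 Ω.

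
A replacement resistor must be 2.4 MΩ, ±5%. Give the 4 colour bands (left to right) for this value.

2400000 Ω = 24 × 10^5.
2 → red
4 → yellow
Multiplier 10^5 → green.
±5% tolerance → gold.

red, yellow, green, gold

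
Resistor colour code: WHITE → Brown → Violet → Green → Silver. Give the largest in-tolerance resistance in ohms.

100870000 Ω

White → 9 (first significant figure)
Brown → 1 (second significant figure)
Violet → 7 (third significant figure)
Green → ×10^5 multiplier
Silver → ±10% tolerance
917 × 100000 = 91700000 Ω
Largest = 91700000 × (1 + 10/100) = 100870000 Ω.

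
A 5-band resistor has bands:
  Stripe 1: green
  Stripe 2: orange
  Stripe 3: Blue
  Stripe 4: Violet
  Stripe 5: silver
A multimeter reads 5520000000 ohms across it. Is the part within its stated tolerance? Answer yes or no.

yes

Green → 5 (first significant figure)
Orange → 3 (second significant figure)
Blue → 6 (third significant figure)
Violet → ×10^7 multiplier
Silver → ±10% tolerance
536 × 10000000 = 5360000000 Ω
Allowed range: 4824000000 Ω to 5896000000 Ω.
5520000000 ohms lies inside that range.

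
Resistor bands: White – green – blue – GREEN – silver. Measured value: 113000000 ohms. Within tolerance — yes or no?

no

White → 9 (first significant figure)
Green → 5 (second significant figure)
Blue → 6 (third significant figure)
Green → ×10^5 multiplier
Silver → ±10% tolerance
956 × 100000 = 95600000 Ω
Allowed range: 86040000 Ω to 105160000 Ω.
113000000 ohms lies outside that range.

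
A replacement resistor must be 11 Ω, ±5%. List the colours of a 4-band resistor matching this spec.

11 Ω = 11 × 10^0.
1 → brown
1 → brown
Multiplier 10^0 → black.
±5% tolerance → gold.

brown, brown, black, gold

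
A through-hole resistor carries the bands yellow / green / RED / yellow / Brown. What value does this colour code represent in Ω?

Yellow → 4 (first significant figure)
Green → 5 (second significant figure)
Red → 2 (third significant figure)
Yellow → ×10^4 multiplier
452 × 10000 = 4520000 Ω

4520000 Ω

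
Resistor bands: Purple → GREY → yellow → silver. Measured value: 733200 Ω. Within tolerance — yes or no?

Violet → 7 (first significant figure)
Grey → 8 (second significant figure)
Yellow → ×10^4 multiplier
Silver → ±10% tolerance
78 × 10000 = 780000 Ω
Allowed range: 702000 Ω to 858000 Ω.
733200 Ω lies inside that range.

yes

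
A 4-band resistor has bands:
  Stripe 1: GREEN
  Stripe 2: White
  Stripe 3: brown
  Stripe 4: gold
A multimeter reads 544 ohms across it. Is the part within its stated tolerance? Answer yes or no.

no

Green → 5 (first significant figure)
White → 9 (second significant figure)
Brown → ×10 multiplier
Gold → ±5% tolerance
59 × 10 = 590 Ω
Allowed range: 560.5 Ω to 619.5 Ω.
544 ohms lies outside that range.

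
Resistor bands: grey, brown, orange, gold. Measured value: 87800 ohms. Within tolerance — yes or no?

Grey → 8 (first significant figure)
Brown → 1 (second significant figure)
Orange → ×10^3 multiplier
Gold → ±5% tolerance
81 × 1000 = 81000 Ω
Allowed range: 76950 Ω to 85050 Ω.
87800 ohms lies outside that range.

no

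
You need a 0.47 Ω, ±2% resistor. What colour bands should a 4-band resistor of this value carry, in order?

yellow, violet, silver, red

0.47 Ω = 47 × 10^-2.
4 → yellow
7 → violet
Multiplier 10^-2 → silver.
±2% tolerance → red.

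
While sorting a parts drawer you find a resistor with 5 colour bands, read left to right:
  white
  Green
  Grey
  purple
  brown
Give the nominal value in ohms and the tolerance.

White → 9 (first significant figure)
Green → 5 (second significant figure)
Grey → 8 (third significant figure)
Violet → ×10^7 multiplier
Brown → ±1% tolerance
958 × 10000000 = 9580000000 Ω

9580000000 Ω ±1%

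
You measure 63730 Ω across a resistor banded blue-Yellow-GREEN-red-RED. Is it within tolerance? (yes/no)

yes

Blue → 6 (first significant figure)
Yellow → 4 (second significant figure)
Green → 5 (third significant figure)
Red → ×10^2 multiplier
Red → ±2% tolerance
645 × 100 = 64500 Ω
Allowed range: 63210 Ω to 65790 Ω.
63730 Ω lies inside that range.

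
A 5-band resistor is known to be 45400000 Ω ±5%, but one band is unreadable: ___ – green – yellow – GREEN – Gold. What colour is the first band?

45400000 Ω = 454 × 10^5.
The first band gives digit 4 of the significand, and 4 is yellow.

yellow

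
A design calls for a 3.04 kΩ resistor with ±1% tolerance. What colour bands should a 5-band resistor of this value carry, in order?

orange, black, yellow, brown, brown

3040 Ω = 304 × 10^1.
3 → orange
0 → black
4 → yellow
Multiplier 10^1 → brown.
±1% tolerance → brown.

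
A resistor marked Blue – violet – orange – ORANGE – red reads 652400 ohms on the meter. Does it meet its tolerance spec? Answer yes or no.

Blue → 6 (first significant figure)
Violet → 7 (second significant figure)
Orange → 3 (third significant figure)
Orange → ×10^3 multiplier
Red → ±2% tolerance
673 × 1000 = 673000 Ω
Allowed range: 659540 Ω to 686460 Ω.
652400 ohms lies outside that range.

no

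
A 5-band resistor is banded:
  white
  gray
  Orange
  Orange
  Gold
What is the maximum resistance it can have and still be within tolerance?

1032150 Ω

White → 9 (first significant figure)
Grey → 8 (second significant figure)
Orange → 3 (third significant figure)
Orange → ×10^3 multiplier
Gold → ±5% tolerance
983 × 1000 = 983000 Ω
Maximum = 983000 × (1 + 5/100) = 1032150 Ω.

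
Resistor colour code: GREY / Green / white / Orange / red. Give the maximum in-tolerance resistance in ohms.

876180 Ω

Grey → 8 (first significant figure)
Green → 5 (second significant figure)
White → 9 (third significant figure)
Orange → ×10^3 multiplier
Red → ±2% tolerance
859 × 1000 = 859000 Ω
Maximum = 859000 × (1 + 2/100) = 876180 Ω.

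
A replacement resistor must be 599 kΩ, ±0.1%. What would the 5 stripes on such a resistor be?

599000 Ω = 599 × 10^3.
5 → green
9 → white
9 → white
Multiplier 10^3 → orange.
±0.1% tolerance → violet.

green, white, white, orange, violet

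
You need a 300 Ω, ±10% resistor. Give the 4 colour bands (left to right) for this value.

orange, black, brown, silver

300 Ω = 30 × 10^1.
3 → orange
0 → black
Multiplier 10^1 → brown.
±10% tolerance → silver.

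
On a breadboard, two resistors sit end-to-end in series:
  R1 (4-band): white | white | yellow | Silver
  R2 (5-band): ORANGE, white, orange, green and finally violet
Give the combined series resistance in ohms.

40290000 Ω

R1: white, white → 99; yellow ×10^4 → 990000 Ω.
R2: orange, white, orange → 393; green ×10^5 → 39300000 Ω.
Series: 990000 + 39300000 = 40290000 Ω.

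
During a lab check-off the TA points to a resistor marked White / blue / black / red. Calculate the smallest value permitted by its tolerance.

94.08 Ω

White → 9 (first significant figure)
Blue → 6 (second significant figure)
Black → ×1 multiplier
Red → ±2% tolerance
96 × 1 = 96 Ω
Smallest = 96 × (1 − 2/100) = 94.08 Ω.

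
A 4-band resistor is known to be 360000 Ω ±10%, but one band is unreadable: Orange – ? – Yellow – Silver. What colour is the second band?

blue

360000 Ω = 36 × 10^4.
The second band gives digit 6 of the significand, and 6 is blue.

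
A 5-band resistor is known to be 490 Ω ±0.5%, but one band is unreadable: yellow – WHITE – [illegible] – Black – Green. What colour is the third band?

490 Ω = 490 × 10^0.
The third band gives digit 0 of the significand, and 0 is black.

black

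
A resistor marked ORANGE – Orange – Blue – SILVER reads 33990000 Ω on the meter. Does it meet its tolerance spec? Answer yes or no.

Orange → 3 (first significant figure)
Orange → 3 (second significant figure)
Blue → ×10^6 multiplier
Silver → ±10% tolerance
33 × 1000000 = 33000000 Ω
Allowed range: 29700000 Ω to 36300000 Ω.
33990000 Ω lies inside that range.

yes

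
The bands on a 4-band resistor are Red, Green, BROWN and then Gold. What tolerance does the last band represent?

The last band, gold, is the tolerance band.
Gold corresponds to ±5%.

±5%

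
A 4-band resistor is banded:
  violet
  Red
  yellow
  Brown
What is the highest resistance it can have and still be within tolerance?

727200 Ω

Violet → 7 (first significant figure)
Red → 2 (second significant figure)
Yellow → ×10^4 multiplier
Brown → ±1% tolerance
72 × 10000 = 720000 Ω
Highest = 720000 × (1 + 1/100) = 727200 Ω.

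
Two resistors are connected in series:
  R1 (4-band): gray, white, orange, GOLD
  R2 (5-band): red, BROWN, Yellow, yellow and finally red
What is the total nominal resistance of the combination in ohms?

R1: grey, white → 89; orange ×10^3 → 89000 Ω.
R2: red, brown, yellow → 214; yellow ×10^4 → 2140000 Ω.
Series: 89000 + 2140000 = 2229000 Ω.

2229000 Ω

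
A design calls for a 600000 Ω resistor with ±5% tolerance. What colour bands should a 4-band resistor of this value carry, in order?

600000 Ω = 60 × 10^4.
6 → blue
0 → black
Multiplier 10^4 → yellow.
±5% tolerance → gold.

blue, black, yellow, gold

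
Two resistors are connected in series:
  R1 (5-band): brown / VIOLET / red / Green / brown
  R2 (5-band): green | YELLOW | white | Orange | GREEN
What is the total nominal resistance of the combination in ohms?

R1: brown, violet, red → 172; green ×10^5 → 17200000 Ω.
R2: green, yellow, white → 549; orange ×10^3 → 549000 Ω.
Series: 17200000 + 549000 = 17749000 Ω.

17749000 Ω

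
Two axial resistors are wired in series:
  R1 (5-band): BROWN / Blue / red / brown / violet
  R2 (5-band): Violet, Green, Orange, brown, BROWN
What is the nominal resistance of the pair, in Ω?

R1: brown, blue, red → 162; brown ×10 → 1620 Ω.
R2: violet, green, orange → 753; brown ×10 → 7530 Ω.
Series: 1620 + 7530 = 9150 Ω.

9150 Ω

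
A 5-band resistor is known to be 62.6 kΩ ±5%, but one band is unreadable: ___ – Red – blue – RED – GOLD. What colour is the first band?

blue

62600 Ω = 626 × 10^2.
The first band gives digit 6 of the significand, and 6 is blue.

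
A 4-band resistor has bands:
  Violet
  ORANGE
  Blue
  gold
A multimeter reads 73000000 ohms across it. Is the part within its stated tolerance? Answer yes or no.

yes

Violet → 7 (first significant figure)
Orange → 3 (second significant figure)
Blue → ×10^6 multiplier
Gold → ±5% tolerance
73 × 1000000 = 73000000 Ω
Allowed range: 69350000 Ω to 76650000 Ω.
73000000 ohms lies inside that range.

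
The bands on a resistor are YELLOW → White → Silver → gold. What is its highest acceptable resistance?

Yellow → 4 (first significant figure)
White → 9 (second significant figure)
Silver → ×0.01 multiplier
Gold → ±5% tolerance
49 × 0.01 = 0.49 Ω
Highest = 0.49 × (1 + 5/100) = 0.5145 Ω.

0.5145 Ω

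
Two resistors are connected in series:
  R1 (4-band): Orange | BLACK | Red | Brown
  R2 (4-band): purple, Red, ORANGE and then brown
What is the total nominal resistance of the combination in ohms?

R1: orange, black → 30; red ×10^2 → 3000 Ω.
R2: violet, red → 72; orange ×10^3 → 72000 Ω.
Series: 3000 + 72000 = 75000 Ω.

75000 Ω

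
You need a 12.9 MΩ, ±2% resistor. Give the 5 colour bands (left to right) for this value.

12900000 Ω = 129 × 10^5.
1 → brown
2 → red
9 → white
Multiplier 10^5 → green.
±2% tolerance → red.

brown, red, white, green, red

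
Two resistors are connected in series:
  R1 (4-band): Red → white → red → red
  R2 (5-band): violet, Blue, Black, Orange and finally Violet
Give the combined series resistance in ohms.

762900 Ω

R1: red, white → 29; red ×10^2 → 2900 Ω.
R2: violet, blue, black → 760; orange ×10^3 → 760000 Ω.
Series: 2900 + 760000 = 762900 Ω.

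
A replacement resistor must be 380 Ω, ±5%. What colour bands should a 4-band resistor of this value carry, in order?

orange, grey, brown, gold

380 Ω = 38 × 10^1.
3 → orange
8 → grey
Multiplier 10^1 → brown.
±5% tolerance → gold.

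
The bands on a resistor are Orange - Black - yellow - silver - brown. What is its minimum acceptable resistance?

3.0096 Ω

Orange → 3 (first significant figure)
Black → 0 (second significant figure)
Yellow → 4 (third significant figure)
Silver → ×0.01 multiplier
Brown → ±1% tolerance
304 × 0.01 = 3.04 Ω
Minimum = 3.04 × (1 − 1/100) = 3.0096 Ω.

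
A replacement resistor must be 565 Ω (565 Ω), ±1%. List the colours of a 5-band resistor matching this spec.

green, blue, green, black, brown

565 Ω = 565 × 10^0.
5 → green
6 → blue
5 → green
Multiplier 10^0 → black.
±1% tolerance → brown.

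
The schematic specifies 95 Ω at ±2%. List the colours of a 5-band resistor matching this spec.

95 Ω = 950 × 10^-1.
9 → white
5 → green
0 → black
Multiplier 10^-1 → gold.
±2% tolerance → red.

white, green, black, gold, red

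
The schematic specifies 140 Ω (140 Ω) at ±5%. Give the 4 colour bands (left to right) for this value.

140 Ω = 14 × 10^1.
1 → brown
4 → yellow
Multiplier 10^1 → brown.
±5% tolerance → gold.

brown, yellow, brown, gold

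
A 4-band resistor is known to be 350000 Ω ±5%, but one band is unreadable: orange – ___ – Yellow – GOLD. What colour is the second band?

green

350000 Ω = 35 × 10^4.
The second band gives digit 5 of the significand, and 5 is green.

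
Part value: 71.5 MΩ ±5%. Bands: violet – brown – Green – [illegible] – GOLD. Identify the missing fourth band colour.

71500000 Ω = 715 × 10^5.
The fourth band is the multiplier, 10^5, which is green.

green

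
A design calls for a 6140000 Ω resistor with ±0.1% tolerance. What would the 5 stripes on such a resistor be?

6140000 Ω = 614 × 10^4.
6 → blue
1 → brown
4 → yellow
Multiplier 10^4 → yellow.
±0.1% tolerance → violet.

blue, brown, yellow, yellow, violet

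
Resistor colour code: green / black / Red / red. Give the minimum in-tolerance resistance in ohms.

Green → 5 (first significant figure)
Black → 0 (second significant figure)
Red → ×10^2 multiplier
Red → ±2% tolerance
50 × 100 = 5000 Ω
Minimum = 5000 × (1 − 2/100) = 4900 Ω.

4900 Ω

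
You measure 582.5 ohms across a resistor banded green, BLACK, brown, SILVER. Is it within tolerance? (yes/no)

Green → 5 (first significant figure)
Black → 0 (second significant figure)
Brown → ×10 multiplier
Silver → ±10% tolerance
50 × 10 = 500 Ω
Allowed range: 450 Ω to 550 Ω.
582.5 ohms lies outside that range.

no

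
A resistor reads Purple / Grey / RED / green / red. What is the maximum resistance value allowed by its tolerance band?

79764000 Ω

Violet → 7 (first significant figure)
Grey → 8 (second significant figure)
Red → 2 (third significant figure)
Green → ×10^5 multiplier
Red → ±2% tolerance
782 × 100000 = 78200000 Ω
Maximum = 78200000 × (1 + 2/100) = 79764000 Ω.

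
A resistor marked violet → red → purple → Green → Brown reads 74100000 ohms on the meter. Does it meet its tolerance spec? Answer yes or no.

no

Violet → 7 (first significant figure)
Red → 2 (second significant figure)
Violet → 7 (third significant figure)
Green → ×10^5 multiplier
Brown → ±1% tolerance
727 × 100000 = 72700000 Ω
Allowed range: 71973000 Ω to 73427000 Ω.
74100000 ohms lies outside that range.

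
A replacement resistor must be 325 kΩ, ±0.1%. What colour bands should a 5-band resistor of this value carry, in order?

325000 Ω = 325 × 10^3.
3 → orange
2 → red
5 → green
Multiplier 10^3 → orange.
±0.1% tolerance → violet.

orange, red, green, orange, violet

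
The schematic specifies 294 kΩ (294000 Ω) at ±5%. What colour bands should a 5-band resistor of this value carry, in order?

294000 Ω = 294 × 10^3.
2 → red
9 → white
4 → yellow
Multiplier 10^3 → orange.
±5% tolerance → gold.

red, white, yellow, orange, gold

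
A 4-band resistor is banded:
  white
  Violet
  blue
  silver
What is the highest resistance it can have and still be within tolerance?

White → 9 (first significant figure)
Violet → 7 (second significant figure)
Blue → ×10^6 multiplier
Silver → ±10% tolerance
97 × 1000000 = 97000000 Ω
Highest = 97000000 × (1 + 10/100) = 106700000 Ω.

106700000 Ω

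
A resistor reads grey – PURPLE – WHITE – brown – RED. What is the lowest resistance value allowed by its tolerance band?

Grey → 8 (first significant figure)
Violet → 7 (second significant figure)
White → 9 (third significant figure)
Brown → ×10 multiplier
Red → ±2% tolerance
879 × 10 = 8790 Ω
Lowest = 8790 × (1 − 2/100) = 8614.2 Ω.

8614.2 Ω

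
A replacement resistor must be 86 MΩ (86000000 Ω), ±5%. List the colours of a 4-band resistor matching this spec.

86000000 Ω = 86 × 10^6.
8 → grey
6 → blue
Multiplier 10^6 → blue.
±5% tolerance → gold.

grey, blue, blue, gold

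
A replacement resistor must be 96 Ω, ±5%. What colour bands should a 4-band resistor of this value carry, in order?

white, blue, black, gold

96 Ω = 96 × 10^0.
9 → white
6 → blue
Multiplier 10^0 → black.
±5% tolerance → gold.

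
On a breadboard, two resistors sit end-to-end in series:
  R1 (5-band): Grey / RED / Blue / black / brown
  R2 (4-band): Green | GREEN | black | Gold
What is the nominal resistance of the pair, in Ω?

881 Ω

R1: grey, red, blue → 826; black ×1 → 826 Ω.
R2: green, green → 55; black ×1 → 55 Ω.
Series: 826 + 55 = 881 Ω.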